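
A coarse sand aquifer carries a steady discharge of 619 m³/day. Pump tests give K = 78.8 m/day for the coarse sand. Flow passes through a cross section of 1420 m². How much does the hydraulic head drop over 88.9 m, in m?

From Q = K·A·i, i = Q / (K·A) = 619 / (78.80 × 1420) = 0.005532.
Head loss Δh = i · L = 0.005532 × 88.9 = 0.4918 m.

0.492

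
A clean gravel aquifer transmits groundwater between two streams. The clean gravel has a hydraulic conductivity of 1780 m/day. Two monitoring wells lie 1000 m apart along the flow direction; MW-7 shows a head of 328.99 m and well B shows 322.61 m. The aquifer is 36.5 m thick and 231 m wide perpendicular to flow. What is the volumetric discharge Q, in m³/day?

95800

Cross-sectional area A = 231 × 36.5 = 8432 m².
Hydraulic gradient i = (328.99 − 322.61) / 1000 = 6.38 / 1000 = 0.006380.
Darcy's law: Q = K · A · i = 1780 × 8432 × 0.006380 = 95751 m³/day.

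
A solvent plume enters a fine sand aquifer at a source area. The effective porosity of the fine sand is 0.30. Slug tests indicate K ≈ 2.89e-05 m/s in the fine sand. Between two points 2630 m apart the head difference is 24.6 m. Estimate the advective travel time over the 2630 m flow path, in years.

Convert K: 2.89e-05 m/s × 86400 = 2.497 m/day.
Hydraulic gradient i = Δh / L = 24.6 / 2630 = 0.009354.
Darcy flux q = K · i = 2.497 × 0.009354 = 0.02336 m/day.
Seepage velocity v = q / n_e = 0.02336 / 0.30 = 0.07785 m/day.
Travel time t = L / v = 2630 / 0.07785 = 33782 days = 92.49 years.

92.5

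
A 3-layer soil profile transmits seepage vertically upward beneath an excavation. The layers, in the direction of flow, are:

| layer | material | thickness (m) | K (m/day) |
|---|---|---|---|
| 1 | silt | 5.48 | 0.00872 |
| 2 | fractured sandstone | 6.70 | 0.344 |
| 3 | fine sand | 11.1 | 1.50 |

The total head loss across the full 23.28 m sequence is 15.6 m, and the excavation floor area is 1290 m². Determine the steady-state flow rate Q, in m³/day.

30.7

Flow is perpendicular to layering, so the layers act in series and the equivalent K is the thickness-weighted harmonic mean.
Total thickness L = 5.48 + 6.70 + 11.1 = 23.28 m.
Σ(b_i/K_i) = 5.48/0.00872 + 6.70/0.344 + 11.1/1.50 = 655.3 d.
K_eq = L / Σ(b_i/K_i) = 23.28 / 655.3 = 0.03552 m/day.
Q = K_eq · A · (Δh/L) = 0.03552 × 1290 × (15.6/23.28) = 30.71 m³/day.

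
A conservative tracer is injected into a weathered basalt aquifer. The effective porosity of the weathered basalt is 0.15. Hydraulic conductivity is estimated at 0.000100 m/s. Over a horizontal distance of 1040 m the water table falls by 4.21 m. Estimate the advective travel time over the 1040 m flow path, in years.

Convert K: 0.000100 m/s × 86400 = 8.640 m/day.
Hydraulic gradient i = Δh / L = 4.21 / 1040 = 0.004048.
Darcy flux q = K · i = 8.640 × 0.004048 = 0.03498 m/day.
Seepage velocity v = q / n_e = 0.03498 / 0.15 = 0.2332 m/day.
Travel time t = L / v = 1040 / 0.2332 = 4460 days = 12.21 years.

12.2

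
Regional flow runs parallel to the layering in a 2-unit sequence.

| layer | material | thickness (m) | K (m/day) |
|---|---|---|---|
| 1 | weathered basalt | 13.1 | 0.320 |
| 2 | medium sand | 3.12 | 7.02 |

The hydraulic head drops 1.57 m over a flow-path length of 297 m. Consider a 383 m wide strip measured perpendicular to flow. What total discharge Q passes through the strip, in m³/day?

Flow is parallel to layering, so each bed carries its own Darcy discharge and the transmissivities add.
Σ(K_i·b_i) = 0.320×13.1 + 7.02×3.12 = 26.09 m²/day.
Hydraulic gradient i = Δh / L = 1.57 / 297 = 0.005286.
Q = Σ(K_i·b_i) · W · i = 26.09 × 383 × 0.005286 = 52.83 m³/day.

52.8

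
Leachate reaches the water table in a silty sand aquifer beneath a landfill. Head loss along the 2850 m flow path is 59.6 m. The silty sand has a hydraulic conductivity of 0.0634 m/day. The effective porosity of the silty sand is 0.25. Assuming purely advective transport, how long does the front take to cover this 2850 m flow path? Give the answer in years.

1470

Hydraulic gradient i = Δh / L = 59.6 / 2850 = 0.02091.
Darcy flux q = K · i = 0.06340 × 0.02091 = 0.001326 m/day.
Seepage velocity v = q / n_e = 0.001326 / 0.25 = 0.005303 m/day.
Travel time t = L / v = 2850 / 0.005303 = 5.374e+05 days = 1471 years.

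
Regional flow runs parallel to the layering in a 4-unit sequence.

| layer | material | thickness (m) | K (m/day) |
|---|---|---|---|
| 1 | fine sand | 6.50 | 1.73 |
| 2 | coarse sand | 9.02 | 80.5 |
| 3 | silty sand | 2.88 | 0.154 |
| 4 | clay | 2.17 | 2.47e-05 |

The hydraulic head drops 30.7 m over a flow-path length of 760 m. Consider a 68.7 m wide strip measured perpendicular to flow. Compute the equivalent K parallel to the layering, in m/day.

35.9

Flow is parallel to layering, so each bed carries its own Darcy discharge and the transmissivities add.
Σ(K_i·b_i) = 1.73×6.50 + 80.5×9.02 + 0.154×2.88 + 2.47e-05×2.17 = 737.8 m²/day.
Total thickness b = 20.57 m, so K_eq = Σ(K_i·b_i)/b = 35.87 m/day.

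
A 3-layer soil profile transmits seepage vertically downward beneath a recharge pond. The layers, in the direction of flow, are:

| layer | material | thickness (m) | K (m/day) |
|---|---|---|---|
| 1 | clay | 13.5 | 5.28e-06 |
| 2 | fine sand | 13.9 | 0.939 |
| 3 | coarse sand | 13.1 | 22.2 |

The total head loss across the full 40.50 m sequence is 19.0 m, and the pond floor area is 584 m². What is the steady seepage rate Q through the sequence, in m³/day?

Flow is perpendicular to layering, so the layers act in series and the equivalent K is the thickness-weighted harmonic mean.
Total thickness L = 13.5 + 13.9 + 13.1 = 40.50 m.
Σ(b_i/K_i) = 13.5/5.28e-06 + 13.9/0.939 + 13.1/22.2 = 2.557e+06 d.
K_eq = L / Σ(b_i/K_i) = 40.50 / 2.557e+06 = 1.584e-05 m/day.
Q = K_eq · A · (Δh/L) = 1.584e-05 × 584 × (19.0/40.50) = 0.004340 m³/day.

0.00434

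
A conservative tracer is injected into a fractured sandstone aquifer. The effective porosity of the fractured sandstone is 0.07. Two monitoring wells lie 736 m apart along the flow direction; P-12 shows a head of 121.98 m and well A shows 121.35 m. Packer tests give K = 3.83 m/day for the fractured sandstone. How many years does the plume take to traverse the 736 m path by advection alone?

43.0

Hydraulic gradient i = (121.98 − 121.35) / 736 = 0.63 / 736 = 0.0008560.
Darcy flux q = K · i = 3.830 × 0.0008560 = 0.003278 m/day.
Seepage velocity v = q / n_e = 0.003278 / 0.07 = 0.04683 m/day.
Travel time t = L / v = 736 / 0.04683 = 15715 days = 43.03 years.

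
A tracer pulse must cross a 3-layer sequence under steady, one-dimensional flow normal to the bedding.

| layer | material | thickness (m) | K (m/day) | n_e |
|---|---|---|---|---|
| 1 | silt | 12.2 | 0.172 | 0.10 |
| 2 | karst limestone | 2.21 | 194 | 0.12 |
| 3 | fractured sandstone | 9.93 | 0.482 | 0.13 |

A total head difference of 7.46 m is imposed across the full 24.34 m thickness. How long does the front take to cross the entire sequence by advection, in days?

34.1

With flow normal to the layers, continuity requires the same specific discharge q through every layer.
Σ(b_i/K_i) = 12.2/0.172 + 2.21/194 + 9.93/0.482 = 91.54 d.
q = Δh / Σ(b_i/K_i) = 7.46 / 91.54 = 0.08149 m/day.
In each layer the seepage velocity is v_i = q/n_i, so the layer transit time is t_i = b_i·n_i / q:
  layer 1 (silt): t_1 = 12.2 × 0.10 / 0.08149 = 14.97 d
  layer 2 (karst limestone): t_2 = 2.21 × 0.12 / 0.08149 = 3.254 d
  layer 3 (fractured sandstone): t_3 = 9.93 × 0.13 / 0.08149 = 15.84 d
Total t = Σ t_i = 34.07 days.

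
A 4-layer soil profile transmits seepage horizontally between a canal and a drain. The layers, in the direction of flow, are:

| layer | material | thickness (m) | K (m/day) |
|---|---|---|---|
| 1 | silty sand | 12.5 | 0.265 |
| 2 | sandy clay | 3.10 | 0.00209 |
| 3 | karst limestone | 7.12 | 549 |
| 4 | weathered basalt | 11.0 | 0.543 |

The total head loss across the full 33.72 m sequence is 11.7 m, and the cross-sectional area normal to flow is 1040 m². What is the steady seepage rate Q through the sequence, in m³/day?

Flow is perpendicular to layering, so the layers act in series and the equivalent K is the thickness-weighted harmonic mean.
Total thickness L = 12.5 + 3.10 + 7.12 + 11.0 = 33.72 m.
Σ(b_i/K_i) = 12.5/0.265 + 3.10/0.00209 + 7.12/549 + 11.0/0.543 = 1551 d.
K_eq = L / Σ(b_i/K_i) = 33.72 / 1551 = 0.02175 m/day.
Q = K_eq · A · (Δh/L) = 0.02175 × 1040 × (11.7/33.72) = 7.847 m³/day.

7.85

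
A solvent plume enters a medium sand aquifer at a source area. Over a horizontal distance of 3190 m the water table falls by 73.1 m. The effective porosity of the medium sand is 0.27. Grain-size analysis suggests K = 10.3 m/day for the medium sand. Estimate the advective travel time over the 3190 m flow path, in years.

Hydraulic gradient i = Δh / L = 73.1 / 3190 = 0.02292.
Darcy flux q = K · i = 10.30 × 0.02292 = 0.2360 m/day.
Seepage velocity v = q / n_e = 0.2360 / 0.27 = 0.8742 m/day.
Travel time t = L / v = 3190 / 0.8742 = 3649 days = 9.991 years.

9.99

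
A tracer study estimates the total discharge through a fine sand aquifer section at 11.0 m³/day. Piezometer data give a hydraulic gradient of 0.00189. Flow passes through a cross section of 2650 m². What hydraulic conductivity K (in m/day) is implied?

2.20

Hydraulic gradient i = 0.00189.
From Q = K·A·i, K = Q / (A·i) = 11.0 / (2650 × 0.001890) = 2.196 m/day.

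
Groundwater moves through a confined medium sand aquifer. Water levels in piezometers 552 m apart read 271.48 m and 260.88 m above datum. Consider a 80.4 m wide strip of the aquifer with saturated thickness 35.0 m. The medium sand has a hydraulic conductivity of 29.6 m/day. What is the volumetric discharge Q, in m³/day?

1600

Cross-sectional area A = 80.4 × 35.0 = 2814 m².
Hydraulic gradient i = (271.48 − 260.88) / 552 = 10.6 / 552 = 0.01920.
Darcy's law: Q = K · A · i = 29.60 × 2814 × 0.01920 = 1599 m³/day.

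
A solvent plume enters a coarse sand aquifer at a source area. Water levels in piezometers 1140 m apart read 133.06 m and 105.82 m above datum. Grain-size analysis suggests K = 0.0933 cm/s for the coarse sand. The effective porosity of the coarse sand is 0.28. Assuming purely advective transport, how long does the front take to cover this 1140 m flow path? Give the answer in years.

0.454

Convert K: 0.0933 cm/s × 864 = 80.61 m/day.
Hydraulic gradient i = (133.06 − 105.82) / 1140 = 27.24 / 1140 = 0.02389.
Darcy flux q = K · i = 80.61 × 0.02389 = 1.926 m/day.
Seepage velocity v = q / n_e = 1.926 / 0.28 = 6.879 m/day.
Travel time t = L / v = 1140 / 6.879 = 165.7 days = 0.4537 years.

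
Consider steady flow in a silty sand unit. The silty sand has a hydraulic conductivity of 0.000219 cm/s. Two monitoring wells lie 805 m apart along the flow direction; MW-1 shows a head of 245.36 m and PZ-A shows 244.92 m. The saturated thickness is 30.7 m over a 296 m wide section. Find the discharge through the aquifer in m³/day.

0.940

Convert K: 0.000219 cm/s × 864 = 0.1892 m/day.
Cross-sectional area A = 296 × 30.7 = 9087 m².
Hydraulic gradient i = (245.36 − 244.92) / 805 = 0.44 / 805 = 0.0005466.
Darcy's law: Q = K · A · i = 0.1892 × 9087 × 0.0005466 = 0.9398 m³/day.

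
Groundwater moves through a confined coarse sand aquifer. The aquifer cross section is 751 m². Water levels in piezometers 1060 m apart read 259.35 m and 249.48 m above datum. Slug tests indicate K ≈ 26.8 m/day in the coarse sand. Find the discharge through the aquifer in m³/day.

187

Hydraulic gradient i = (259.35 − 249.48) / 1060 = 9.87 / 1060 = 0.009311.
Darcy's law: Q = K · A · i = 26.80 × 751.0 × 0.009311 = 187.4 m³/day.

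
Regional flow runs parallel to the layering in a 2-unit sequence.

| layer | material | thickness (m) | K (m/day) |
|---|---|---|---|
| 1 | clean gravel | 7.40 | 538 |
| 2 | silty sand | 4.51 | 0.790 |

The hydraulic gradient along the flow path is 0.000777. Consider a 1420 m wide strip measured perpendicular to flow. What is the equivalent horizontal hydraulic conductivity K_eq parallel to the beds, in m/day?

335

Flow is parallel to layering, so each bed carries its own Darcy discharge and the transmissivities add.
Σ(K_i·b_i) = 538×7.40 + 0.790×4.51 = 3985 m²/day.
Total thickness b = 11.91 m, so K_eq = Σ(K_i·b_i)/b = 334.6 m/day.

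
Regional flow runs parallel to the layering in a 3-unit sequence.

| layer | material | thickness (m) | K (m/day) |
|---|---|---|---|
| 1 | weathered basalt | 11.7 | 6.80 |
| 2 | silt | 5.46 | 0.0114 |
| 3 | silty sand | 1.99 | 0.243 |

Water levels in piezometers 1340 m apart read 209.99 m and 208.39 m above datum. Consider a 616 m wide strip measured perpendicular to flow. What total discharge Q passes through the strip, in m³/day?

58.9

Flow is parallel to layering, so each bed carries its own Darcy discharge and the transmissivities add.
Σ(K_i·b_i) = 6.80×11.7 + 0.0114×5.46 + 0.243×1.99 = 80.11 m²/day.
Hydraulic gradient i = (209.99 − 208.39) / 1340 = 1.6 / 1340 = 0.001194.
Q = Σ(K_i·b_i) · W · i = 80.11 × 616 × 0.001194 = 58.92 m³/day.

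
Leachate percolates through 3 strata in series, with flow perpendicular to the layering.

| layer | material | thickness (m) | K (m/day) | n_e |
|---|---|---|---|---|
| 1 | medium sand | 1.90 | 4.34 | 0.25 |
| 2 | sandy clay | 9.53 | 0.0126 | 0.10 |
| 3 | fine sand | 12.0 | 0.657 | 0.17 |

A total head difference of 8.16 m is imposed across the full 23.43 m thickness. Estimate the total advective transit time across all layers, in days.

With flow normal to the layers, continuity requires the same specific discharge q through every layer.
Σ(b_i/K_i) = 1.90/4.34 + 9.53/0.0126 + 12.0/0.657 = 775.1 d.
q = Δh / Σ(b_i/K_i) = 8.16 / 775.1 = 0.01053 m/day.
In each layer the seepage velocity is v_i = q/n_i, so the layer transit time is t_i = b_i·n_i / q:
  layer 1 (medium sand): t_1 = 1.90 × 0.25 / 0.01053 = 45.12 d
  layer 2 (sandy clay): t_2 = 9.53 × 0.10 / 0.01053 = 90.52 d
  layer 3 (fine sand): t_3 = 12.0 × 0.17 / 0.01053 = 193.8 d
Total t = Σ t_i = 329.4 days.

329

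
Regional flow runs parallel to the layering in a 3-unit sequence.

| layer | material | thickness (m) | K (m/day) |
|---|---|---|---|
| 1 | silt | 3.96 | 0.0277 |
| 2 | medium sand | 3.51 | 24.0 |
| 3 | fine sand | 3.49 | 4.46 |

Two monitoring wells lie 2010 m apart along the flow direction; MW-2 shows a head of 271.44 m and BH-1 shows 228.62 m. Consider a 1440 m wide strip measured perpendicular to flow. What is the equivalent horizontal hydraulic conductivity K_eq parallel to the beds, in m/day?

Flow is parallel to layering, so each bed carries its own Darcy discharge and the transmissivities add.
Σ(K_i·b_i) = 0.0277×3.96 + 24.0×3.51 + 4.46×3.49 = 99.92 m²/day.
Total thickness b = 10.96 m, so K_eq = Σ(K_i·b_i)/b = 9.116 m/day.

9.12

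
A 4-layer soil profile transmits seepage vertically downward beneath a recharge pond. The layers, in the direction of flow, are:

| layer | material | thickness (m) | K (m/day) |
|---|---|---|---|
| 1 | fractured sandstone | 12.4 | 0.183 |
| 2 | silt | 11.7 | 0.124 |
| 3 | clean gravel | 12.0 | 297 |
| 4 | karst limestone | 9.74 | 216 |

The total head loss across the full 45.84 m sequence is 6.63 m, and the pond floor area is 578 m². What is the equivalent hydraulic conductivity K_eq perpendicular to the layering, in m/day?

0.283

Flow is perpendicular to layering, so the layers act in series and the equivalent K is the thickness-weighted harmonic mean.
Total thickness L = 12.4 + 11.7 + 12.0 + 9.74 = 45.84 m.
Σ(b_i/K_i) = 12.4/0.183 + 11.7/0.124 + 12.0/297 + 9.74/216 = 162.2 d.
K_eq = L / Σ(b_i/K_i) = 45.84 / 162.2 = 0.2826 m/day.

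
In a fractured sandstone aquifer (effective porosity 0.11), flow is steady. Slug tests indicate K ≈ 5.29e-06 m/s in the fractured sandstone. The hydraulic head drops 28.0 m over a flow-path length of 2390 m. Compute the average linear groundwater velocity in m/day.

0.0487

Convert K: 5.29e-06 m/s × 86400 = 0.4571 m/day.
Hydraulic gradient i = Δh / L = 28.0 / 2390 = 0.01172.
Darcy flux q = K · i = 0.4571 × 0.01172 = 0.005355 m/day.
Seepage velocity v = q / n_e = 0.005355 / 0.11 = 0.04868 m/day.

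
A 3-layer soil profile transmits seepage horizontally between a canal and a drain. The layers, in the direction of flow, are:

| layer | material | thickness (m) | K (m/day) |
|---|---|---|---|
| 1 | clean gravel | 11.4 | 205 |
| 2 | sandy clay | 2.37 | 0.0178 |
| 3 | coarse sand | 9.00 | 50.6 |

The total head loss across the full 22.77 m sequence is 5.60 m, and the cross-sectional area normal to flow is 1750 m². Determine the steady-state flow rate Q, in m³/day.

Flow is perpendicular to layering, so the layers act in series and the equivalent K is the thickness-weighted harmonic mean.
Total thickness L = 11.4 + 2.37 + 9.00 = 22.77 m.
Σ(b_i/K_i) = 11.4/205 + 2.37/0.0178 + 9.00/50.6 = 133.4 d.
K_eq = L / Σ(b_i/K_i) = 22.77 / 133.4 = 0.1707 m/day.
Q = K_eq · A · (Δh/L) = 0.1707 × 1750 × (5.60/22.77) = 73.47 m³/day.

73.5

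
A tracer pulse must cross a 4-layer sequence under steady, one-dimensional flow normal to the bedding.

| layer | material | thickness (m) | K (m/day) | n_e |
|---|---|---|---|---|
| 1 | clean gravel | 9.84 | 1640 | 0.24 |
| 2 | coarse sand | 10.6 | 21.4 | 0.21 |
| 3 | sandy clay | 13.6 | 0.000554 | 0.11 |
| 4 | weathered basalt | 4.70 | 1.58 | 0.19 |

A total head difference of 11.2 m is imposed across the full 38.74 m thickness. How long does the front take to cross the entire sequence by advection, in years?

With flow normal to the layers, continuity requires the same specific discharge q through every layer.
Σ(b_i/K_i) = 9.84/1640 + 10.6/21.4 + 13.6/0.000554 + 4.70/1.58 = 24552 d.
q = Δh / Σ(b_i/K_i) = 11.2 / 24552 = 0.0004562 m/day.
In each layer the seepage velocity is v_i = q/n_i, so the layer transit time is t_i = b_i·n_i / q:
  layer 1 (clean gravel): t_1 = 9.84 × 0.24 / 0.0004562 = 5177 d
  layer 2 (coarse sand): t_2 = 10.6 × 0.21 / 0.0004562 = 4880 d
  layer 3 (sandy clay): t_3 = 13.6 × 0.11 / 0.0004562 = 3279 d
  layer 4 (weathered basalt): t_4 = 4.70 × 0.19 / 0.0004562 = 1958 d
Total t = Σ t_i = 15294 days = 41.87 years.

41.9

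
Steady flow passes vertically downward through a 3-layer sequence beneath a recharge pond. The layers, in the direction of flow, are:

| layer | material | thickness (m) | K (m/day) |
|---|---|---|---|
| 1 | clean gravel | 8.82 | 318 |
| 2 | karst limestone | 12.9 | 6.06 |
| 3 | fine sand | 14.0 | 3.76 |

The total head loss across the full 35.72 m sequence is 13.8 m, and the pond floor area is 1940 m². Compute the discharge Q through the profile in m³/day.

Flow is perpendicular to layering, so the layers act in series and the equivalent K is the thickness-weighted harmonic mean.
Total thickness L = 8.82 + 12.9 + 14.0 = 35.72 m.
Σ(b_i/K_i) = 8.82/318 + 12.9/6.06 + 14.0/3.76 = 5.880 d.
K_eq = L / Σ(b_i/K_i) = 35.72 / 5.880 = 6.075 m/day.
Q = K_eq · A · (Δh/L) = 6.075 × 1940 × (13.8/35.72) = 4553 m³/day.

4550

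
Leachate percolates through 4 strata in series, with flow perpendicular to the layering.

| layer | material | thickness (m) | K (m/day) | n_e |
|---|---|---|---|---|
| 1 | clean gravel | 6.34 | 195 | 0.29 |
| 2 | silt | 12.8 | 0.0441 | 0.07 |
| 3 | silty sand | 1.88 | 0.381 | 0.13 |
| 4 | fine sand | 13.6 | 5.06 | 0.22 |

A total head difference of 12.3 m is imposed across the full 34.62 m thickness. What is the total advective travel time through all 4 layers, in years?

With flow normal to the layers, continuity requires the same specific discharge q through every layer.
Σ(b_i/K_i) = 6.34/195 + 12.8/0.0441 + 1.88/0.381 + 13.6/5.06 = 297.9 d.
q = Δh / Σ(b_i/K_i) = 12.3 / 297.9 = 0.04129 m/day.
In each layer the seepage velocity is v_i = q/n_i, so the layer transit time is t_i = b_i·n_i / q:
  layer 1 (clean gravel): t_1 = 6.34 × 0.29 / 0.04129 = 44.53 d
  layer 2 (silt): t_2 = 12.8 × 0.07 / 0.04129 = 21.70 d
  layer 3 (silty sand): t_3 = 1.88 × 0.13 / 0.04129 = 5.919 d
  layer 4 (fine sand): t_4 = 13.6 × 0.22 / 0.04129 = 72.47 d
Total t = Σ t_i = 144.6 days = 0.3959 years.

0.396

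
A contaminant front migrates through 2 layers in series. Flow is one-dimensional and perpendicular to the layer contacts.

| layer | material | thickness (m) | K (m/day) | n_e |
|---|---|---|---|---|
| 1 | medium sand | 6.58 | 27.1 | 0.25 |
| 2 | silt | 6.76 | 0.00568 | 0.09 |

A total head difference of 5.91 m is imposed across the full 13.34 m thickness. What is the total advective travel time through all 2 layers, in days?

454

With flow normal to the layers, continuity requires the same specific discharge q through every layer.
Σ(b_i/K_i) = 6.58/27.1 + 6.76/0.00568 = 1190 d.
q = Δh / Σ(b_i/K_i) = 5.91 / 1190 = 0.004965 m/day.
In each layer the seepage velocity is v_i = q/n_i, so the layer transit time is t_i = b_i·n_i / q:
  layer 1 (medium sand): t_1 = 6.58 × 0.25 / 0.004965 = 331.3 d
  layer 2 (silt): t_2 = 6.76 × 0.09 / 0.004965 = 122.5 d
Total t = Σ t_i = 453.9 days.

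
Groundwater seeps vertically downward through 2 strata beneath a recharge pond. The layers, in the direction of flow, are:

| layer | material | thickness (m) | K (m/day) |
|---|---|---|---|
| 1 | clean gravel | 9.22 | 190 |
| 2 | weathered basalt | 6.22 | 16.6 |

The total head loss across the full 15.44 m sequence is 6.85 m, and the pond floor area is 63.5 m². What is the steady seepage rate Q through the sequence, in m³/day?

1030

Flow is perpendicular to layering, so the layers act in series and the equivalent K is the thickness-weighted harmonic mean.
Total thickness L = 9.22 + 6.22 = 15.44 m.
Σ(b_i/K_i) = 9.22/190 + 6.22/16.6 = 0.4232 d.
K_eq = L / Σ(b_i/K_i) = 15.44 / 0.4232 = 36.48 m/day.
Q = K_eq · A · (Δh/L) = 36.48 × 63.5 × (6.85/15.44) = 1028 m³/day.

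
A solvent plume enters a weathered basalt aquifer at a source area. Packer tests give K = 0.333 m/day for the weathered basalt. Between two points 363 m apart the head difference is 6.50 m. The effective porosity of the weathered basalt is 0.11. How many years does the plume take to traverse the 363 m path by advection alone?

18.3

Hydraulic gradient i = Δh / L = 6.50 / 363 = 0.01791.
Darcy flux q = K · i = 0.3330 × 0.01791 = 0.005963 m/day.
Seepage velocity v = q / n_e = 0.005963 / 0.11 = 0.05421 m/day.
Travel time t = L / v = 363 / 0.05421 = 6697 days = 18.33 years.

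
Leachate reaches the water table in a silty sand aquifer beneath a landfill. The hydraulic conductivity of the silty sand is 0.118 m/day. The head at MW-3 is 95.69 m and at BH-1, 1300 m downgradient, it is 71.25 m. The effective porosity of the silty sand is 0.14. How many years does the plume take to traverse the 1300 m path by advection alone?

Hydraulic gradient i = (95.69 − 71.25) / 1300 = 24.44 / 1300 = 0.01880.
Darcy flux q = K · i = 0.1180 × 0.01880 = 0.002218 m/day.
Seepage velocity v = q / n_e = 0.002218 / 0.14 = 0.01585 m/day.
Travel time t = L / v = 1300 / 0.01585 = 82041 days = 224.6 years.

225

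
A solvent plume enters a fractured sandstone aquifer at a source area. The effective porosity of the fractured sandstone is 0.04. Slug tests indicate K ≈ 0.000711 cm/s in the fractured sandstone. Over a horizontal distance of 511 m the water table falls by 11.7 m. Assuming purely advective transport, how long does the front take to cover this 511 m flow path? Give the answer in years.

3.98

Convert K: 0.000711 cm/s × 864 = 0.6143 m/day.
Hydraulic gradient i = Δh / L = 11.7 / 511 = 0.02290.
Darcy flux q = K · i = 0.6143 × 0.02290 = 0.01407 m/day.
Seepage velocity v = q / n_e = 0.01407 / 0.04 = 0.3516 m/day.
Travel time t = L / v = 511 / 0.3516 = 1453 days = 3.979 years.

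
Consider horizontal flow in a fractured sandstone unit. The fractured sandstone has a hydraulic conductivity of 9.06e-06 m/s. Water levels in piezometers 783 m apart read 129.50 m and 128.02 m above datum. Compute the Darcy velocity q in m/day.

0.00148

Convert K: 9.06e-06 m/s × 86400 = 0.7828 m/day.
Hydraulic gradient i = (129.50 − 128.02) / 783 = 1.48 / 783 = 0.001890.
Specific discharge q = K · i = 0.7828 × 0.001890 = 0.001480 m/day.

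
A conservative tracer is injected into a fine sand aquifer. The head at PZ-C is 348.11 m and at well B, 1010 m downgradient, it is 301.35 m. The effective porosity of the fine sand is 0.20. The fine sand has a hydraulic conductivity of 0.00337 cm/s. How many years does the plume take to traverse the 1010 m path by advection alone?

Convert K: 0.00337 cm/s × 864 = 2.912 m/day.
Hydraulic gradient i = (348.11 − 301.35) / 1010 = 46.76 / 1010 = 0.04630.
Darcy flux q = K · i = 2.912 × 0.04630 = 0.1348 m/day.
Seepage velocity v = q / n_e = 0.1348 / 0.20 = 0.6740 m/day.
Travel time t = L / v = 1010 / 0.6740 = 1498 days = 4.103 years.

4.10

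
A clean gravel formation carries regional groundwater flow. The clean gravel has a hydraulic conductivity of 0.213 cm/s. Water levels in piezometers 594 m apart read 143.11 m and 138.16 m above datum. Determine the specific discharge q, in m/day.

1.53

Convert K: 0.213 cm/s × 864 = 184.0 m/day.
Hydraulic gradient i = (143.11 − 138.16) / 594 = 4.95 / 594 = 0.008333.
Specific discharge q = K · i = 184.0 × 0.008333 = 1.534 m/day.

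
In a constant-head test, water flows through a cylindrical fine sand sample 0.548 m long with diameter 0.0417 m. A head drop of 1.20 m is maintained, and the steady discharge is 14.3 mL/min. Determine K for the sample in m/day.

Cross-sectional area A = π·(d/2)² = π × (0.0417/2)² = 0.001366 m².
Convert discharge: 14.3 mL/min = 2.383e-07 m³/s.
Darcy's law rearranged: K = Q·L / (A·Δh) = 2.383e-07 × 0.548 / (0.001366 × 1.20) = 7.969e-05 m/s = 6.886 m/day.

6.89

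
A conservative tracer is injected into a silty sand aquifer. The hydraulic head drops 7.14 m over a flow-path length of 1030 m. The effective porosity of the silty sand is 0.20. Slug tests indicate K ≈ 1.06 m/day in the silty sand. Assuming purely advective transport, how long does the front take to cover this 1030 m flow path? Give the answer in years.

Hydraulic gradient i = Δh / L = 7.14 / 1030 = 0.006932.
Darcy flux q = K · i = 1.060 × 0.006932 = 0.007348 m/day.
Seepage velocity v = q / n_e = 0.007348 / 0.20 = 0.03674 m/day.
Travel time t = L / v = 1030 / 0.03674 = 28035 days = 76.76 years.

76.8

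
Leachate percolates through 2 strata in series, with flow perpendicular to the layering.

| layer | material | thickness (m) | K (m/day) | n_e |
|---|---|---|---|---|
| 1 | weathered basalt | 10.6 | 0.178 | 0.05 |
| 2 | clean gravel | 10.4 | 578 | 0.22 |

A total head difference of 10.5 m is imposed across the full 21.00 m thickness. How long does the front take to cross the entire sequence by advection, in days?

16.0

With flow normal to the layers, continuity requires the same specific discharge q through every layer.
Σ(b_i/K_i) = 10.6/0.178 + 10.4/578 = 59.57 d.
q = Δh / Σ(b_i/K_i) = 10.5 / 59.57 = 0.1763 m/day.
In each layer the seepage velocity is v_i = q/n_i, so the layer transit time is t_i = b_i·n_i / q:
  layer 1 (weathered basalt): t_1 = 10.6 × 0.05 / 0.1763 = 3.007 d
  layer 2 (clean gravel): t_2 = 10.4 × 0.22 / 0.1763 = 12.98 d
Total t = Σ t_i = 15.99 days.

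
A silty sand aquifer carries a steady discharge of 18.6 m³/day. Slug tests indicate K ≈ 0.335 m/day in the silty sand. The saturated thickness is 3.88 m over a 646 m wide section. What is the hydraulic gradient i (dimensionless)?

Cross-sectional area A = 646 × 3.88 = 2506 m².
From Q = K·A·i, i = Q / (K·A) = 18.6 / (0.3350 × 2506) = 0.02215.

0.0222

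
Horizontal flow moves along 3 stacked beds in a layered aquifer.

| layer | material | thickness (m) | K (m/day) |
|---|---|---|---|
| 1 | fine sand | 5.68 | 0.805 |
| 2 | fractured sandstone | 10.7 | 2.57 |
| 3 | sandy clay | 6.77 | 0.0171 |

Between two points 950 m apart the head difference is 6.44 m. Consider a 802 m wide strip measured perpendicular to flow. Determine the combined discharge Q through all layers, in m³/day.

Flow is parallel to layering, so each bed carries its own Darcy discharge and the transmissivities add.
Σ(K_i·b_i) = 0.805×5.68 + 2.57×10.7 + 0.0171×6.77 = 32.19 m²/day.
Hydraulic gradient i = Δh / L = 6.44 / 950 = 0.006779.
Q = Σ(K_i·b_i) · W · i = 32.19 × 802 × 0.006779 = 175.0 m³/day.

175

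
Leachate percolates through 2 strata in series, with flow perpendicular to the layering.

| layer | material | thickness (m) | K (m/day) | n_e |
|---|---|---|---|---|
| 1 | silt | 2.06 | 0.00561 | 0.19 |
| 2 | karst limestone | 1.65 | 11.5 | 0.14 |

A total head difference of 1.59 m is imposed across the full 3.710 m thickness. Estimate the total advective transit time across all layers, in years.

0.394

With flow normal to the layers, continuity requires the same specific discharge q through every layer.
Σ(b_i/K_i) = 2.06/0.00561 + 1.65/11.5 = 367.3 d.
q = Δh / Σ(b_i/K_i) = 1.59 / 367.3 = 0.004328 m/day.
In each layer the seepage velocity is v_i = q/n_i, so the layer transit time is t_i = b_i·n_i / q:
  layer 1 (silt): t_1 = 2.06 × 0.19 / 0.004328 = 90.43 d
  layer 2 (karst limestone): t_2 = 1.65 × 0.14 / 0.004328 = 53.37 d
Total t = Σ t_i = 143.8 days = 0.3937 years.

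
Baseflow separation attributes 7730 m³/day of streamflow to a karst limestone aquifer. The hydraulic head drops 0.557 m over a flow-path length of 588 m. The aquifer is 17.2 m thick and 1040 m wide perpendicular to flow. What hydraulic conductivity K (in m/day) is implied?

Cross-sectional area A = 1040 × 17.2 = 17888 m².
Hydraulic gradient i = Δh / L = 0.557 / 588 = 0.0009473.
From Q = K·A·i, K = Q / (A·i) = 7730 / (17888 × 0.0009473) = 456.2 m/day.

456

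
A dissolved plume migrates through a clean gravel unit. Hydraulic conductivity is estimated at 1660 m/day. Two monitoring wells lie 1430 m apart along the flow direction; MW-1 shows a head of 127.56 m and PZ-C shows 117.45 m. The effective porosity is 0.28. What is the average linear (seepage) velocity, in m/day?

Hydraulic gradient i = (127.56 − 117.45) / 1430 = 10.11 / 1430 = 0.007070.
Darcy flux q = K · i = 1660 × 0.007070 = 11.74 m/day.
Seepage velocity v = q / n_e = 11.74 / 0.28 = 41.91 m/day.

41.9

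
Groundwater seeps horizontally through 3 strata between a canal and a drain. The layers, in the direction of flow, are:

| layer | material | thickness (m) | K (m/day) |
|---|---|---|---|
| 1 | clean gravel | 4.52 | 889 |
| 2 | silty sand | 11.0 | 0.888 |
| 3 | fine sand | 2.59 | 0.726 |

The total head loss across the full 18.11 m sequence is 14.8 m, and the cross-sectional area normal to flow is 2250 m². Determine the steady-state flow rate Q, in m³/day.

Flow is perpendicular to layering, so the layers act in series and the equivalent K is the thickness-weighted harmonic mean.
Total thickness L = 4.52 + 11.0 + 2.59 = 18.11 m.
Σ(b_i/K_i) = 4.52/889 + 11.0/0.888 + 2.59/0.726 = 15.96 d.
K_eq = L / Σ(b_i/K_i) = 18.11 / 15.96 = 1.135 m/day.
Q = K_eq · A · (Δh/L) = 1.135 × 2250 × (14.8/18.11) = 2086 m³/day.

2090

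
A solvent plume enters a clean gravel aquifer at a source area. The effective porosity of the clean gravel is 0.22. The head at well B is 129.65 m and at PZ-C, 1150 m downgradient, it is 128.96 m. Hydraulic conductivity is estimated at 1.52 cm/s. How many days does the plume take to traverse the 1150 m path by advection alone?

321

Convert K: 1.52 cm/s × 864 = 1313 m/day.
Hydraulic gradient i = (129.65 − 128.96) / 1150 = 0.69 / 1150 = 0.0006000.
Darcy flux q = K · i = 1313 × 0.0006000 = 0.7880 m/day.
Seepage velocity v = q / n_e = 0.7880 / 0.22 = 3.582 m/day.
Travel time t = L / v = 1150 / 3.582 = 321.1 days.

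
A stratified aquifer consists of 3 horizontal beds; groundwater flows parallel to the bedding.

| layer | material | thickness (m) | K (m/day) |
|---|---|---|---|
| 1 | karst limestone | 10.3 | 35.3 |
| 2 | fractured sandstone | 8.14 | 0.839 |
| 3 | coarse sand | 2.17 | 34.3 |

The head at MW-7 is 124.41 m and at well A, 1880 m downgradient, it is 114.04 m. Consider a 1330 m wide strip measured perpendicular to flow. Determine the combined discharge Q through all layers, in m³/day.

Flow is parallel to layering, so each bed carries its own Darcy discharge and the transmissivities add.
Σ(K_i·b_i) = 35.3×10.3 + 0.839×8.14 + 34.3×2.17 = 444.9 m²/day.
Hydraulic gradient i = (124.41 − 114.04) / 1880 = 10.37 / 1880 = 0.005516.
Q = Σ(K_i·b_i) · W · i = 444.9 × 1330 × 0.005516 = 3264 m³/day.

3260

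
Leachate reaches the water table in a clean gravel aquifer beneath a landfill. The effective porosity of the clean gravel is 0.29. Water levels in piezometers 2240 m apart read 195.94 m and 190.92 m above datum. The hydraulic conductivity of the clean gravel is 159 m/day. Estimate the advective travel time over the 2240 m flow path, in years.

Hydraulic gradient i = (195.94 − 190.92) / 2240 = 5.02 / 2240 = 0.002241.
Darcy flux q = K · i = 159.0 × 0.002241 = 0.3563 m/day.
Seepage velocity v = q / n_e = 0.3563 / 0.29 = 1.229 m/day.
Travel time t = L / v = 2240 / 1.229 = 1823 days = 4.991 years.

4.99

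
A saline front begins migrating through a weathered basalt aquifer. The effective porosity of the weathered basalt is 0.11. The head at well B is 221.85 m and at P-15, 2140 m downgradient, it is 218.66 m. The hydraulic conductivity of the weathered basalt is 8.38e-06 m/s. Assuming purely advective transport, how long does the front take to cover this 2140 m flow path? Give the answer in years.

597

Convert K: 8.38e-06 m/s × 86400 = 0.7240 m/day.
Hydraulic gradient i = (221.85 − 218.66) / 2140 = 3.19 / 2140 = 0.001491.
Darcy flux q = K · i = 0.7240 × 0.001491 = 0.001079 m/day.
Seepage velocity v = q / n_e = 0.001079 / 0.11 = 0.009812 m/day.
Travel time t = L / v = 2140 / 0.009812 = 2.181e+05 days = 597.1 years.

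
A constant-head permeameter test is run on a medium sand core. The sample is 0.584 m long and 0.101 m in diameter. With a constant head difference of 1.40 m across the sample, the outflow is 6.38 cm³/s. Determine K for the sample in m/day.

28.7

Cross-sectional area A = π·(d/2)² = π × (0.101/2)² = 0.008012 m².
Convert discharge: 6.38 cm³/s = 6.380e-06 m³/s.
Darcy's law rearranged: K = Q·L / (A·Δh) = 6.380e-06 × 0.584 / (0.008012 × 1.40) = 0.0003322 m/s = 28.70 m/day.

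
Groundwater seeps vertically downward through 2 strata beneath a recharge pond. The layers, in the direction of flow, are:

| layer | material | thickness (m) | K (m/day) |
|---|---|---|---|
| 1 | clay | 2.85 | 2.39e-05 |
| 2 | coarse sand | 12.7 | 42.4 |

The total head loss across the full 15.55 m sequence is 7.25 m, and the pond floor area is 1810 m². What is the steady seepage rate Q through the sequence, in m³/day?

0.110

Flow is perpendicular to layering, so the layers act in series and the equivalent K is the thickness-weighted harmonic mean.
Total thickness L = 2.85 + 12.7 = 15.55 m.
Σ(b_i/K_i) = 2.85/2.39e-05 + 12.7/42.4 = 1.192e+05 d.
K_eq = L / Σ(b_i/K_i) = 15.55 / 1.192e+05 = 0.0001304 m/day.
Q = K_eq · A · (Δh/L) = 0.0001304 × 1810 × (7.25/15.55) = 0.1100 m³/day.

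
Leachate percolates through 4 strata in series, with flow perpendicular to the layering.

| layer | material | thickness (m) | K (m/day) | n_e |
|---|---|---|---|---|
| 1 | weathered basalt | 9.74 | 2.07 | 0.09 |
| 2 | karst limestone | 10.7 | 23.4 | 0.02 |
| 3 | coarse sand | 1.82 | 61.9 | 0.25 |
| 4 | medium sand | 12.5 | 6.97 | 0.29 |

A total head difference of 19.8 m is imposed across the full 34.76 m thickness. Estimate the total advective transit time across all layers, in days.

With flow normal to the layers, continuity requires the same specific discharge q through every layer.
Σ(b_i/K_i) = 9.74/2.07 + 10.7/23.4 + 1.82/61.9 + 12.5/6.97 = 6.985 d.
q = Δh / Σ(b_i/K_i) = 19.8 / 6.985 = 2.834 m/day.
In each layer the seepage velocity is v_i = q/n_i, so the layer transit time is t_i = b_i·n_i / q:
  layer 1 (weathered basalt): t_1 = 9.74 × 0.09 / 2.834 = 0.3093 d
  layer 2 (karst limestone): t_2 = 10.7 × 0.02 / 2.834 = 0.07550 d
  layer 3 (coarse sand): t_3 = 1.82 × 0.25 / 2.834 = 0.1605 d
  layer 4 (medium sand): t_4 = 12.5 × 0.29 / 2.834 = 1.279 d
Total t = Σ t_i = 1.824 days.

1.82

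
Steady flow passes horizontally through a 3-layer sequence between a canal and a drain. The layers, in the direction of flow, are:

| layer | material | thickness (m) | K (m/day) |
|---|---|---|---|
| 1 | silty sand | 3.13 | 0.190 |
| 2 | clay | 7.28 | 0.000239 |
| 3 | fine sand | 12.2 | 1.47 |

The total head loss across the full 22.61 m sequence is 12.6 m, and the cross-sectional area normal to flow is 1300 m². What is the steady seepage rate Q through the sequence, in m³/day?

0.537

Flow is perpendicular to layering, so the layers act in series and the equivalent K is the thickness-weighted harmonic mean.
Total thickness L = 3.13 + 7.28 + 12.2 = 22.61 m.
Σ(b_i/K_i) = 3.13/0.190 + 7.28/0.000239 + 12.2/1.47 = 30485 d.
K_eq = L / Σ(b_i/K_i) = 22.61 / 30485 = 0.0007417 m/day.
Q = K_eq · A · (Δh/L) = 0.0007417 × 1300 × (12.6/22.61) = 0.5373 m³/day.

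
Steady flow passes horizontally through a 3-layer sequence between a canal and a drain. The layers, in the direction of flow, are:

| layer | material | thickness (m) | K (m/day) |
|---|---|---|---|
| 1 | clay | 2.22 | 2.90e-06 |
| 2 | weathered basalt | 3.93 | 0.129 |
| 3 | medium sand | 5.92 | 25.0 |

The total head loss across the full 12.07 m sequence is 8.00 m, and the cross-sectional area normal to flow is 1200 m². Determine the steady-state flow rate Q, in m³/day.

0.0125

Flow is perpendicular to layering, so the layers act in series and the equivalent K is the thickness-weighted harmonic mean.
Total thickness L = 2.22 + 3.93 + 5.92 = 12.07 m.
Σ(b_i/K_i) = 2.22/2.90e-06 + 3.93/0.129 + 5.92/25.0 = 7.655e+05 d.
K_eq = L / Σ(b_i/K_i) = 12.07 / 7.655e+05 = 1.577e-05 m/day.
Q = K_eq · A · (Δh/L) = 1.577e-05 × 1200 × (8.00/12.07) = 0.01254 m³/day.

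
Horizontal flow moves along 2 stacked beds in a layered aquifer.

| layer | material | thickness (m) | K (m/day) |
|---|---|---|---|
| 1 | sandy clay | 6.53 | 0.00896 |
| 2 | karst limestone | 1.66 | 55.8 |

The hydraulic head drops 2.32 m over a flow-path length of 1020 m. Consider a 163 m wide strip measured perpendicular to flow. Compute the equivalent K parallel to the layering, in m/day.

11.3

Flow is parallel to layering, so each bed carries its own Darcy discharge and the transmissivities add.
Σ(K_i·b_i) = 0.00896×6.53 + 55.8×1.66 = 92.69 m²/day.
Total thickness b = 8.190 m, so K_eq = Σ(K_i·b_i)/b = 11.32 m/day.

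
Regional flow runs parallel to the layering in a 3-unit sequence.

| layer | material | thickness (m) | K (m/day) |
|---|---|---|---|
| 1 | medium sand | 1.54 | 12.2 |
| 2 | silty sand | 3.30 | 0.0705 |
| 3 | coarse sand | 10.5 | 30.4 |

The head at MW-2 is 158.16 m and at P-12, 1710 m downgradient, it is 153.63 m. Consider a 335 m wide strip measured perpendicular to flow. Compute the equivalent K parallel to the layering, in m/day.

22.0

Flow is parallel to layering, so each bed carries its own Darcy discharge and the transmissivities add.
Σ(K_i·b_i) = 12.2×1.54 + 0.0705×3.30 + 30.4×10.5 = 338.2 m²/day.
Total thickness b = 15.34 m, so K_eq = Σ(K_i·b_i)/b = 22.05 m/day.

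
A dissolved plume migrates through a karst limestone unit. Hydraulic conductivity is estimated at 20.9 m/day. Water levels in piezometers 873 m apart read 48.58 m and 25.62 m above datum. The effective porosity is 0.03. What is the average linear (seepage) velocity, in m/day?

Hydraulic gradient i = (48.58 − 25.62) / 873 = 22.96 / 873 = 0.02630.
Darcy flux q = K · i = 20.90 × 0.02630 = 0.5497 m/day.
Seepage velocity v = q / n_e = 0.5497 / 0.03 = 18.32 m/day.

18.3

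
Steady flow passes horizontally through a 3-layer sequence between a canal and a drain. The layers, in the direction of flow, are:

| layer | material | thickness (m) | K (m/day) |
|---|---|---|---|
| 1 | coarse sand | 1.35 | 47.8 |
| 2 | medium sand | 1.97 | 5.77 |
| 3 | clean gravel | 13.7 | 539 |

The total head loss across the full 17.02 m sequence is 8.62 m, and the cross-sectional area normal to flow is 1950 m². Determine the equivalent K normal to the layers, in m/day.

Flow is perpendicular to layering, so the layers act in series and the equivalent K is the thickness-weighted harmonic mean.
Total thickness L = 1.35 + 1.97 + 13.7 = 17.02 m.
Σ(b_i/K_i) = 1.35/47.8 + 1.97/5.77 + 13.7/539 = 0.3951 d.
K_eq = L / Σ(b_i/K_i) = 17.02 / 0.3951 = 43.08 m/day.

43.1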